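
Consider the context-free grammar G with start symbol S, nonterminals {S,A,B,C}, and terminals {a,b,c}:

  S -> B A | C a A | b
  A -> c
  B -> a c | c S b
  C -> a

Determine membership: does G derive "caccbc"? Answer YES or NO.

CNF form of G:
  S -> B A | C X4 | b
  A -> c
  B -> T0 T1 | T1 X3
  C -> a
  T0 -> a
  T1 -> c
  T2 -> b
  X3 -> S T2
  X4 -> T0 A

Fill CYK table bottom-up:
  T[0,0] 'c' = {A,T1}  orig:{A}
  T[1,1] 'a' = {C,T0}  orig:{C}
  T[2,2] 'c' = {A,T1}  orig:{A}
  T[3,3] 'c' = {A,T1}  orig:{A}
  T[4,4] 'b' = {S,T2}  orig:{S}
  T[5,5] 'c' = {A,T1}  orig:{A}
  T[0,1] 'ca' = ∅
  T[1,2] 'ac' = {B,X4}  orig:{B}
  T[2,3] 'cc' = ∅
  T[3,4] 'cb' = ∅
  T[4,5] 'bc' = ∅
  T[0,2] 'cac' = ∅
  T[1,3] 'acc' = {S}
  T[2,4] 'ccb' = ∅
  T[3,5] 'cbc' = ∅
  T[0,3] 'cacc' = ∅
  T[1,4] 'accb' = {X3}  orig:{}
  T[2,5] 'ccbc' = ∅
  T[0,4] 'caccb' = {B}
  T[1,5] 'accbc' = ∅
  T[0,5] 'caccbc' = {S}

S ∈ T[0,5] ⇒ YES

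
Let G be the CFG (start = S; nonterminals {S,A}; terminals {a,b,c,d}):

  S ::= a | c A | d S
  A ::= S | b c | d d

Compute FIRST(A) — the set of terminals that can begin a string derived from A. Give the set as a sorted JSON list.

Compute FIRST by fixpoint:
iter 1:
  A via A→b c: +{b}
  A via A→d d: +{d}
  S via S→a: +{a}
  S via S→c A: +{c}
  S via S→d S: +{d}
  FIRST(S)={a,c,d}  FIRST(A)={b,d}
iter 2:
  A via A→S: +{a,c}
  FIRST(S)={a,c,d}  FIRST(A)={a,b,c,d}
iter 3: — fixpoint
  FIRST(S)={a,c,d}  FIRST(A)={a,b,c,d}

FIRST(A) = ["a", "b", "c", "d"]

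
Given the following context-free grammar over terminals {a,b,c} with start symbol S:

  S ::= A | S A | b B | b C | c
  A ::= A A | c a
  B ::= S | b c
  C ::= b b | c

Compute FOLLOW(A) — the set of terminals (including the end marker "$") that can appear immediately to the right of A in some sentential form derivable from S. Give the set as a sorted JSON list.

FIRST iteration:
pass 1:
  A via A→c a: +{c}
  B via B→b c: +{b}
  C via C→b b: +{b}
  C via C→c: +{c}
  S via S→A: +{c}
  S via S→b B: +{b}
  FIRST[S]={b,c}  FIRST[A]={c}  FIRST[B]={b}  FIRST[C]={b,c}
pass 2:
  B via B→S: +{c}
  FIRST[S]={b,c}  FIRST[A]={c}  FIRST[B]={b,c}  FIRST[C]={b,c}
pass 3: — fixpoint
  FIRST[S]={b,c}  FIRST[A]={c}  FIRST[B]={b,c}  FIRST[C]={b,c}

FOLLOW iteration:
initialize: $ ∈ FOLLOW(S)
pass 1:
  A→A A: FOLLOW(A) ⊇ FIRST(A) = {c}; new: +{c}
  S→A: FOLLOW(A) ⊇ FOLLOW(S) ⊇ {$}; new: +{$}
  S→S A: FOLLOW(S) ⊇ FIRST(A) = {c}; new: +{c}
  S→b B: FOLLOW(B) ⊇ FOLLOW(S) ⊇ {$,c}; new: +{$,c}
  S→b C: FOLLOW(C) ⊇ FOLLOW(S) ⊇ {$,c}; new: +{$,c}
  FOLLOW[S]={$,c}  FOLLOW[A]={$,c}  FOLLOW[B]={$,c}  FOLLOW[C]={$,c}
pass 2: (stable)
  FOLLOW[S]={$,c}  FOLLOW[A]={$,c}  FOLLOW[B]={$,c}  FOLLOW[C]={$,c}

FOLLOW(A) = ["$", "c"]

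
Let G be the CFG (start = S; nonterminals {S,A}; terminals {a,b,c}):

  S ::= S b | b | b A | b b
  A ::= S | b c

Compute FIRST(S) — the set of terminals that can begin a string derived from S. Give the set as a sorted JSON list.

FIRST iteration:
round 1:
  A via A→b c: +{b}
  S via S→b: +{b}
  FIRST[S]={b}  FIRST[A]={b}
round 2: (stable)
  FIRST[S]={b}  FIRST[A]={b}

FIRST(S) = ["b"]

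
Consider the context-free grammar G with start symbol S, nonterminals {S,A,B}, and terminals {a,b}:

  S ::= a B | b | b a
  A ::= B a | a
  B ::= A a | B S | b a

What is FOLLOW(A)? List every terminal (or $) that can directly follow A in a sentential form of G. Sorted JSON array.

Compute FIRST by fixpoint:
[1]
  A via A→a: +{a}
  B via B→A a: +{a}
  B via B→b a: +{b}
  S via S→a B: +{a}
  S via S→b: +{b}
  FIRST(S)={a,b}  FIRST(A)={a}  FIRST(B)={a,b}
[2]
  A via A→B a: +{b}
  FIRST(S)={a,b}  FIRST(A)={a,b}  FIRST(B)={a,b}
[3] — fixpoint
  FIRST(S)={a,b}  FIRST(A)={a,b}  FIRST(B)={a,b}

Compute FOLLOW by fixpoint:
FOLLOW(S) := {$}
[1]
  A→B a: FOLLOW(B) ⊇ FIRST(a) = {a}; new: +{a}
  B→A a: FOLLOW(A) ⊇ FIRST(a) = {a}; new: +{a}
  B→B S: FOLLOW(B) ⊇ FIRST(S) = {a,b}; new: +{b}
  B→B S: FOLLOW(S) ⊇ FOLLOW(B) ⊇ {a,b}; new: +{a,b}
  S→a B: FOLLOW(B) ⊇ FOLLOW(S) ⊇ {$,a,b}; new: +{$}
  S: {$,a,b}  A: {a}  B: {$,a,b}
[2] — fixpoint
  S: {$,a,b}  A: {a}  B: {$,a,b}

FOLLOW(A) = ["a"]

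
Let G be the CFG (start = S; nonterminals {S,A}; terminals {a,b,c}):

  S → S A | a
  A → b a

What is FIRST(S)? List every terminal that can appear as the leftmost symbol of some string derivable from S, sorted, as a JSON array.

FIRST iteration:
pass 1:
  A via A→b a: +{b}
  S via S→a: +{a}
  FIRST(S)={a}  FIRST(A)={b}
pass 2: done
  FIRST(S)={a}  FIRST(A)={b}

FIRST(S) = ["a"]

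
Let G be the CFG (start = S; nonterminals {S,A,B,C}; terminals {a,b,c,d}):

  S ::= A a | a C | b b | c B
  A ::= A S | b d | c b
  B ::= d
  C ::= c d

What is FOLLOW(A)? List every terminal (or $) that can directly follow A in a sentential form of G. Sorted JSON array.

FIRST iteration:
[1]
  A via A→b d: +{b}
  A via A→c b: +{c}
  B via B→d: +{d}
  C via C→c d: +{c}
  S via S→A a: +{b,c}
  S via S→a C: +{a}
  FIRST(S)={a,b,c}  FIRST(A)={b,c}  FIRST(B)={d}  FIRST(C)={c}
[2] (stable)
  FIRST(S)={a,b,c}  FIRST(A)={b,c}  FIRST(B)={d}  FIRST(C)={c}

FOLLOW sets:
seed FOLLOW(S) with $
round 1:
  A→A S: FOLLOW(A) ⊇ FIRST(S) = {a,b,c}; new: +{a,b,c}
  A→A S: FOLLOW(S) ⊇ FOLLOW(A) ⊇ {a,b,c}; new: +{a,b,c}
  S→a C: FOLLOW(C) ⊇ FOLLOW(S) ⊇ {$,a,b,c}; new: +{$,a,b,c}
  S→c B: FOLLOW(B) ⊇ FOLLOW(S) ⊇ {$,a,b,c}; new: +{$,a,b,c}
  FOLLOW(S)={$,a,b,c}  FOLLOW(A)={a,b,c}  FOLLOW(B)={$,a,b,c}  FOLLOW(C)={$,a,b,c}
round 2: (stable)
  FOLLOW(S)={$,a,b,c}  FOLLOW(A)={a,b,c}  FOLLOW(B)={$,a,b,c}  FOLLOW(C)={$,a,b,c}

FOLLOW(A) = ["a", "b", "c"]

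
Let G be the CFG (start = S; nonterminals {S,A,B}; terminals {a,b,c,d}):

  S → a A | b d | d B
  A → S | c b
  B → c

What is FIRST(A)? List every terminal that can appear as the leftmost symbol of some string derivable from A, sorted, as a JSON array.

Compute FIRST by fixpoint:
pass 1:
  A via A→c b: +{c}
  B via B→c: +{c}
  S via S→a A: +{a}
  S via S→b d: +{b}
  S via S→d B: +{d}
  S: {a,b,d}  A: {c}  B: {c}
pass 2:
  A via A→S: +{a,b,d}
  S: {a,b,d}  A: {a,b,c,d}  B: {c}
pass 3: (stable)
  S: {a,b,d}  A: {a,b,c,d}  B: {c}

FIRST(A) = ["a", "b", "c", "d"]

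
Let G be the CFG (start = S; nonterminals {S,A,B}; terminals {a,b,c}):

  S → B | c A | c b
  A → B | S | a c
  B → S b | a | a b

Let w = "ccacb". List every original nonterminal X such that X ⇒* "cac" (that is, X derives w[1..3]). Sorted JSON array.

CNF form of G:
  S -> S T0 | T1 T0 | T2 A | T2 T0 | a
  A -> S T0 | T1 T0 | T1 T2 | T2 A | T2 T0 | a
  B -> S T0 | T1 T0 | a
  T0 -> b
  T1 -> a
  T2 -> c

Fill CYK table bottom-up — only the sub-triangle for w[1..3]:
  cell(1,1) c: {T2}  orig:{}
  cell(2,2) a: {A,B,S,T1}  orig:{A,B,S}
  cell(3,3) c: {T2}  orig:{}
  cell(1,2) ca: {A,S}
  cell(2,3) ac: {A}
  cell(1,3) cac: {A,S}

Original NTs in T[1,3] deriving "cac": ["A", "S"]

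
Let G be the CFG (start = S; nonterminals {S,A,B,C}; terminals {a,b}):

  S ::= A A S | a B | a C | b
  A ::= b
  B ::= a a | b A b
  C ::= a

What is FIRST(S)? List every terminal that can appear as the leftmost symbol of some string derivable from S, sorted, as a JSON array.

FIRST iteration:
[1]
  A via A→b: +{b}
  B via B→a a: +{a}
  B via B→b A b: +{b}
  C via C→a: +{a}
  S via S→A A S: +{b}
  S via S→a B: +{a}
  FIRST[S]={a,b}  FIRST[A]={b}  FIRST[B]={a,b}  FIRST[C]={a}
[2] — fixpoint
  FIRST[S]={a,b}  FIRST[A]={b}  FIRST[B]={a,b}  FIRST[C]={a}

FIRST(S) = ["a", "b"]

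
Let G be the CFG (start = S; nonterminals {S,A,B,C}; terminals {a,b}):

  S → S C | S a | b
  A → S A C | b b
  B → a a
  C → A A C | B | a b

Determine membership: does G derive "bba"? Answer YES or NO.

CNF form of G:
  S -> S C | S T1 | b
  A -> S X2 | T0 T0
  B -> T1 T1
  C -> A X3 | T1 T0 | T1 T1
  T0 -> b
  T1 -> a
  X2 -> A C
  X3 -> A C

CYK table (by increasing span):
  T[0,0] 'b' = {S,T0}  orig:{S}
  T[1,1] 'b' = {S,T0}  orig:{S}
  T[2,2] 'a' = {T1}  orig:{}
  T[0,1] 'bb' = {A}
  T[1,2] 'ba' = {S}
  T[0,2] 'bba' = ∅

S ∉ T[0,2] ⇒ NO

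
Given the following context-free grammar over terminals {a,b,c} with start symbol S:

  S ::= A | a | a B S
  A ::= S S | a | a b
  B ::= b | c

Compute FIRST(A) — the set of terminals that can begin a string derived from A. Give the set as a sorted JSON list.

Compute FIRST by fixpoint:
iter 1:
  A via A→a: +{a}
  B via B→b: +{b}
  B via B→c: +{c}
  S via S→A: +{a}
  FIRST(S)={a}  FIRST(A)={a}  FIRST(B)={b,c}
iter 2: done
  FIRST(S)={a}  FIRST(A)={a}  FIRST(B)={b,c}

FIRST(A) = ["a"]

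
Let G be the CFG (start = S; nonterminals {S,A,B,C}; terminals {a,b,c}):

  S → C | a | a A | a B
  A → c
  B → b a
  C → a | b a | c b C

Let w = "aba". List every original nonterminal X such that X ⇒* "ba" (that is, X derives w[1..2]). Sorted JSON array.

Convert to CNF:
  S -> T0 T1 | T1 A | T1 B | T2 X4 | a
  A -> c
  B -> T0 T1
  C -> T0 T1 | T2 X3 | a
  T0 -> b
  T1 -> a
  T2 -> c
  X3 -> T0 C
  X4 -> T0 C

CYK fill — only the sub-triangle for w[1..2]:
  cell(1,1) b: {T0}  orig:{}
  cell(2,2) a: {C,S,T1}  orig:{C,S}
  cell(1,2) ba: {B,C,S,X3,X4}  orig:{B,C,S}

Original NTs in T[1,2] deriving "ba": ["B", "C", "S"]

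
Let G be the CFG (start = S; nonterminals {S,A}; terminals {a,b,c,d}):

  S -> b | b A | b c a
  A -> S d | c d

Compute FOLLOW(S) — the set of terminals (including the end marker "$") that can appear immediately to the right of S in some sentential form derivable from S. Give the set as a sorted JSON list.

Compute FIRST by fixpoint:
[1]
  A via A→c d: +{c}
  S via S→b: +{b}
  FIRST[S]={b}  FIRST[A]={c}
[2]
  A via A→S d: +{b}
  FIRST[S]={b}  FIRST[A]={b,c}
[3] — fixpoint
  FIRST[S]={b}  FIRST[A]={b,c}

Compute FOLLOW by fixpoint:
initialize: $ ∈ FOLLOW(S)
iter 1:
  A→S d: FOLLOW(S) ⊇ FIRST(d) = {d}; new: +{d}
  S→b A: FOLLOW(A) ⊇ FOLLOW(S) ⊇ {$,d}; new: +{$,d}
  S: {$,d}  A: {$,d}
iter 2: — fixpoint
  S: {$,d}  A: {$,d}

FOLLOW(S) = ["$", "d"]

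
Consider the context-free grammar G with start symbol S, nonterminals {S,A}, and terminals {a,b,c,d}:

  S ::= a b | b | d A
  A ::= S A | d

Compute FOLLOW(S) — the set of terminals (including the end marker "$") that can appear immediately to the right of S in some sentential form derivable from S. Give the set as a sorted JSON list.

FIRST iteration:
pass 1:
  A via A→d: +{d}
  S via S→a b: +{a}
  S via S→b: +{b}
  S via S→d A: +{d}
  S: {a,b,d}  A: {d}
pass 2:
  A via A→S A: +{a,b}
  S: {a,b,d}  A: {a,b,d}
pass 3: done
  S: {a,b,d}  A: {a,b,d}

FOLLOW sets:
initialize: $ ∈ FOLLOW(S)
round 1:
  A→S A: FOLLOW(S) ⊇ FIRST(A) = {a,b,d}; new: +{a,b,d}
  S→d A: FOLLOW(A) ⊇ FOLLOW(S) ⊇ {$,a,b,d}; new: +{$,a,b,d}
  FOLLOW[S]={$,a,b,d}  FOLLOW[A]={$,a,b,d}
round 2: — fixpoint
  FOLLOW[S]={$,a,b,d}  FOLLOW[A]={$,a,b,d}

FOLLOW(S) = ["$", "a", "b", "d"]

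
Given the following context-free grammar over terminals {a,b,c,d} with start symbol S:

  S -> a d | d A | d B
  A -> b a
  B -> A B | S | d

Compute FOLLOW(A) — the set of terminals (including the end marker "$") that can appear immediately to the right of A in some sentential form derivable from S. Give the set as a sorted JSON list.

FIRST sets, iterate to fixpoint:
pass 1:
  A via A→b a: +{b}
  B via B→A B: +{b}
  B via B→d: +{d}
  S via S→a d: +{a}
  S via S→d A: +{d}
  FIRST(S)={a,d}  FIRST(A)={b}  FIRST(B)={b,d}
pass 2:
  B via B→S: +{a}
  FIRST(S)={a,d}  FIRST(A)={b}  FIRST(B)={a,b,d}
pass 3: — fixpoint
  FIRST(S)={a,d}  FIRST(A)={b}  FIRST(B)={a,b,d}

FOLLOW iteration:
seed FOLLOW(S) with $
[1]
  B→A B: FOLLOW(A) ⊇ FIRST(B) = {a,b,d}; new: +{a,b,d}
  S→d A: FOLLOW(A) ⊇ FOLLOW(S) ⊇ {$}; new: +{$}
  S→d B: FOLLOW(B) ⊇ FOLLOW(S) ⊇ {$}; new: +{$}
  S: {$}  A: {$,a,b,d}  B: {$}
[2] (no change)
  S: {$}  A: {$,a,b,d}  B: {$}

FOLLOW(A) = ["$", "a", "b", "d"]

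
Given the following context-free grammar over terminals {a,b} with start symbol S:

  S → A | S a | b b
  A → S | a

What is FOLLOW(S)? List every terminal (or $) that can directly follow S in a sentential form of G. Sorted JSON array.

Compute FIRST by fixpoint:
iter 1:
  A via A→a: +{a}
  S via S→A: +{a}
  S via S→b b: +{b}
  FIRST[S]={a,b}  FIRST[A]={a}
iter 2:
  A via A→S: +{b}
  FIRST[S]={a,b}  FIRST[A]={a,b}
iter 3: done
  FIRST[S]={a,b}  FIRST[A]={a,b}

FOLLOW sets:
FOLLOW(S) := {$}
round 1:
  S→A: FOLLOW(A) ⊇ FOLLOW(S) ⊇ {$}; new: +{$}
  S→S a: FOLLOW(S) ⊇ FIRST(a) = {a}; new: +{a}
  S: {$,a}  A: {$}
round 2:
  S→A: FOLLOW(A) ⊇ FOLLOW(S) ⊇ {$,a}; new: +{a}
  S: {$,a}  A: {$,a}
round 3: (no change)
  S: {$,a}  A: {$,a}

FOLLOW(S) = ["$", "a"]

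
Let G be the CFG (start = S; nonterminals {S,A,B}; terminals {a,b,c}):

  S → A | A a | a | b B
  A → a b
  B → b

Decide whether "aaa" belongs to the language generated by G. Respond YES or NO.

CNF form of G:
  S -> A T0 | T0 T1 | T1 B | a
  A -> T0 T1
  B -> b
  T0 -> a
  T1 -> b

Fill CYK table bottom-up:
  cell(0,0) a: {S,T0}  orig:{S}
  cell(1,1) a: {S,T0}  orig:{S}
  cell(2,2) a: {S,T0}  orig:{S}
  cell(0,1) aa: ∅
  cell(1,2) aa: ∅
  cell(0,2) aaa: ∅

S ∉ T[0,2] ⇒ NO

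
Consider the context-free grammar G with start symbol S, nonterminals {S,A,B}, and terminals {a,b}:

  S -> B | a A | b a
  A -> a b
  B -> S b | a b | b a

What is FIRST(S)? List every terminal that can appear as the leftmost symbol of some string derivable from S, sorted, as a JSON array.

FIRST sets, iterate to fixpoint:
round 1:
  A via A→a b: +{a}
  B via B→a b: +{a}
  B via B→b a: +{b}
  S via S→B: +{a,b}
  FIRST[S]={a,b}  FIRST[A]={a}  FIRST[B]={a,b}
round 2: (no change)
  FIRST[S]={a,b}  FIRST[A]={a}  FIRST[B]={a,b}

FIRST(S) = ["a", "b"]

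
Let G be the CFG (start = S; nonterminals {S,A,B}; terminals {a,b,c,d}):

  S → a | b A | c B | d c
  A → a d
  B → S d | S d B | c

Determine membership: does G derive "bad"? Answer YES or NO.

CNF form of G:
  S -> T1 T3 | T2 A | T3 B | a
  A -> T0 T1
  B -> S T1 | S X4 | c
  T0 -> a
  T1 -> d
  T2 -> b
  T3 -> c
  X4 -> T1 B

CYK fill:
  [0..0]={T2}  "b"  orig:{}
  [1..1]={S,T0}  "a"  orig:{S}
  [2..2]={T1}  "d"  orig:{}
  [0..1]=∅  "ba"
  [1..2]={A,B}  "ad"
  [0..2]={S}  "bad"

S ∈ T[0,2] ⇒ YES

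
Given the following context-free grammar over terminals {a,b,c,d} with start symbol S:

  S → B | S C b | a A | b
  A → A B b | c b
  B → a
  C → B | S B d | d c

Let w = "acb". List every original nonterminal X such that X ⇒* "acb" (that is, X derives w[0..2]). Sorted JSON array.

Convert to CNF:
  S -> S X6 | T3 A | a | b
  A -> A X4 | T1 T0
  B -> a
  C -> S X5 | T2 T1 | a
  T0 -> b
  T1 -> c
  T2 -> d
  T3 -> a
  X4 -> B T0
  X5 -> B T2
  X6 -> C T0

CYK table (by increasing span) — only the sub-triangle for w[0..2]:
  cell(0,0) a: {B,C,S,T3}  orig:{B,C,S}
  cell(1,1) c: {T1}  orig:{}
  cell(2,2) b: {S,T0}  orig:{S}
  cell(0,1) ac: ∅
  cell(1,2) cb: {A}
  cell(0,2) acb: {S}

Original NTs in T[0,2] deriving "acb": ["S"]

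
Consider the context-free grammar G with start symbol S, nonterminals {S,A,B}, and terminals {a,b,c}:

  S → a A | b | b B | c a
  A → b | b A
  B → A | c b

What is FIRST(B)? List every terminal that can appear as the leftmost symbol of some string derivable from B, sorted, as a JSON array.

Compute FIRST by fixpoint:
[1]
  A via A→b: +{b}
  B via B→A: +{b}
  B via B→c b: +{c}
  S via S→a A: +{a}
  S via S→b: +{b}
  S via S→c a: +{c}
  S: {a,b,c}  A: {b}  B: {b,c}
[2] done
  S: {a,b,c}  A: {b}  B: {b,c}

FIRST(B) = ["b", "c"]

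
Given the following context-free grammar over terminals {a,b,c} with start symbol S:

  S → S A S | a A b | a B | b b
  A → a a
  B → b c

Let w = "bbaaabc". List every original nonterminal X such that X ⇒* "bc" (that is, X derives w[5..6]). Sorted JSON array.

CNF form of G:
  S -> S X3 | T0 B | T0 X4 | T1 T1
  A -> T0 T0
  B -> T1 T2
  T0 -> a
  T1 -> b
  T2 -> c
  X3 -> A S
  X4 -> A T1

CYK table (by increasing span), restricted to cells inside w[5..6]:
  cell(5,5) b: {T1}  orig:{}
  cell(6,6) c: {T2}  orig:{}
  cell(5,6) bc: {B}

Original NTs in T[5,6] deriving "bc": ["B"]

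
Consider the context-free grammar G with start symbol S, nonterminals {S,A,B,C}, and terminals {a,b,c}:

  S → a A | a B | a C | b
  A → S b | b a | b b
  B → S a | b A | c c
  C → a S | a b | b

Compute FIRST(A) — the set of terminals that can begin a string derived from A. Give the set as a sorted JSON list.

FIRST iteration:
iter 1:
  A via A→b a: +{b}
  B via B→b A: +{b}
  B via B→c c: +{c}
  C via C→a S: +{a}
  C via C→b: +{b}
  S via S→a A: +{a}
  S via S→b: +{b}
  FIRST(S)={a,b}  FIRST(A)={b}  FIRST(B)={b,c}  FIRST(C)={a,b}
iter 2:
  A via A→S b: +{a}
  B via B→S a: +{a}
  FIRST(S)={a,b}  FIRST(A)={a,b}  FIRST(B)={a,b,c}  FIRST(C)={a,b}
iter 3: — fixpoint
  FIRST(S)={a,b}  FIRST(A)={a,b}  FIRST(B)={a,b,c}  FIRST(C)={a,b}

FIRST(A) = ["a", "b"]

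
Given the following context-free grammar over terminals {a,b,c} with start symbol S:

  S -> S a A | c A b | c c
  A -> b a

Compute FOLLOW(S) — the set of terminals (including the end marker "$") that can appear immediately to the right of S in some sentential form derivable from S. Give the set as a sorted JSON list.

FIRST iteration:
[1]
  A via A→b a: +{b}
  S via S→c A b: +{c}
  FIRST[S]={c}  FIRST[A]={b}
[2] done
  FIRST[S]={c}  FIRST[A]={b}

FOLLOW iteration:
seed FOLLOW(S) with $
round 1:
  S→S a A: FOLLOW(S) ⊇ FIRST(a) = {a}; new: +{a}
  S→S a A: FOLLOW(A) ⊇ FOLLOW(S) ⊇ {$,a}; new: +{$,a}
  S→c A b: FOLLOW(A) ⊇ FIRST(b) = {b}; new: +{b}
  FOLLOW[S]={$,a}  FOLLOW[A]={$,a,b}
round 2: done
  FOLLOW[S]={$,a}  FOLLOW[A]={$,a,b}

FOLLOW(S) = ["$", "a"]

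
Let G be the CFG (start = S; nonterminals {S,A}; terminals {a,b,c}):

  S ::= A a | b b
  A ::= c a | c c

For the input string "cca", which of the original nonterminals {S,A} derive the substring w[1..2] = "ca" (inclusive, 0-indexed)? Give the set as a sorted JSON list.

Convert to CNF:
  S -> A T1 | T2 T2
  A -> T0 T0 | T0 T1
  T0 -> c
  T1 -> a
  T2 -> b

CYK fill, restricted to cells inside w[1..2]:
  [1..1]={T0}  "c"  orig:{}
  [2..2]={T1}  "a"  orig:{}
  [1..2]={A}  "ca"

Original NTs in T[1,2] deriving "ca": ["A"]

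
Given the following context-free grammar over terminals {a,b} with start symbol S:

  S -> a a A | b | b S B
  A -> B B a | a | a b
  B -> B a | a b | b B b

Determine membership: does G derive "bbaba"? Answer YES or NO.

CNF form of G:
  S -> T0 X4 | T1 X5 | b
  A -> B X2 | T0 T1 | a
  B -> B T0 | T0 T1 | T1 X3
  T0 -> a
  T1 -> b
  X2 -> B T0
  X3 -> B T1
  X4 -> T0 A
  X5 -> S B

CYK table (by increasing span):
  cell(0,0) b: {S,T1}  orig:{S}
  cell(1,1) b: {S,T1}  orig:{S}
  cell(2,2) a: {A,T0}  orig:{A}
  cell(3,3) b: {S,T1}  orig:{S}
  cell(4,4) a: {A,T0}  orig:{A}
  cell(0,1) bb: ∅
  cell(1,2) ba: ∅
  cell(2,3) ab: {A,B}
  cell(3,4) ba: ∅
  cell(0,2) bba: ∅
  cell(1,3) bab: {X5}  orig:{}
  cell(2,4) aba: {B,X2}  orig:{B}
  cell(0,3) bbab: {S}
  cell(1,4) baba: {X5}  orig:{}
  cell(0,4) bbaba: {S}

S ∈ T[0,4] ⇒ YES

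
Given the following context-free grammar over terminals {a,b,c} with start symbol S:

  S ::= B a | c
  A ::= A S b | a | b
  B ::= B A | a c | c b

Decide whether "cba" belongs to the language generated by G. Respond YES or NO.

Convert to CNF:
  S -> B T1 | c
  A -> A X3 | a | b
  B -> B A | T1 T2 | T2 T0
  T0 -> b
  T1 -> a
  T2 -> c
  X3 -> S T0

Fill CYK table bottom-up:
  [0..0]={S,T2}  "c"  orig:{S}
  [1..1]={A,T0}  "b"  orig:{A}
  [2..2]={A,T1}  "a"  orig:{A}
  [0..1]={B,X3}  "cb"  orig:{B}
  [1..2]=∅  "ba"
  [0..2]={B,S}  "cba"

S ∈ T[0,2] ⇒ YES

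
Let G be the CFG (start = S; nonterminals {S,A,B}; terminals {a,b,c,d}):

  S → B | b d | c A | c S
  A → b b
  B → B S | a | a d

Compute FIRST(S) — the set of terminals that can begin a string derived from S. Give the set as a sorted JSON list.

FIRST iteration:
pass 1:
  A via A→b b: +{b}
  B via B→a: +{a}
  S via S→B: +{a}
  S via S→b d: +{b}
  S via S→c A: +{c}
  FIRST[S]={a,b,c}  FIRST[A]={b}  FIRST[B]={a}
pass 2: done
  FIRST[S]={a,b,c}  FIRST[A]={b}  FIRST[B]={a}

FIRST(S) = ["a", "b", "c"]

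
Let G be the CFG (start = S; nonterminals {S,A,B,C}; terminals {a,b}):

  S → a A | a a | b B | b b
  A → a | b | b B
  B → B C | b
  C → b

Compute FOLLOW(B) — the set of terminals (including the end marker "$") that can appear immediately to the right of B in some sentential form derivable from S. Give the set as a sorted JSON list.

Compute FIRST by fixpoint:
pass 1:
  A via A→a: +{a}
  A via A→b: +{b}
  B via B→b: +{b}
  C via C→b: +{b}
  S via S→a A: +{a}
  S via S→b B: +{b}
  FIRST[S]={a,b}  FIRST[A]={a,b}  FIRST[B]={b}  FIRST[C]={b}
pass 2: done
  FIRST[S]={a,b}  FIRST[A]={a,b}  FIRST[B]={b}  FIRST[C]={b}

FOLLOW sets:
initialize: $ ∈ FOLLOW(S)
iter 1:
  B→B C: FOLLOW(B) ⊇ FIRST(C) = {b}; new: +{b}
  B→B C: FOLLOW(C) ⊇ FOLLOW(B) ⊇ {b}; new: +{b}
  S→a A: FOLLOW(A) ⊇ FOLLOW(S) ⊇ {$}; new: +{$}
  S→b B: FOLLOW(B) ⊇ FOLLOW(S) ⊇ {$}; new: +{$}
  FOLLOW(S)={$}  FOLLOW(A)={$}  FOLLOW(B)={$,b}  FOLLOW(C)={b}
iter 2:
  B→B C: FOLLOW(C) ⊇ FOLLOW(B) ⊇ {$,b}; new: +{$}
  FOLLOW(S)={$}  FOLLOW(A)={$}  FOLLOW(B)={$,b}  FOLLOW(C)={$,b}
iter 3: — fixpoint
  FOLLOW(S)={$}  FOLLOW(A)={$}  FOLLOW(B)={$,b}  FOLLOW(C)={$,b}

FOLLOW(B) = ["$", "b"]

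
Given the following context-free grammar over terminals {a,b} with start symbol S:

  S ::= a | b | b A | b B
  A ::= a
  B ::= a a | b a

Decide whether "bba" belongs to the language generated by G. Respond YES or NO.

CNF form of G:
  S -> T1 A | T1 B | a | b
  A -> a
  B -> T0 T0 | T1 T0
  T0 -> a
  T1 -> b

CYK fill:
  T[0,0] 'b' = {S,T1}  orig:{S}
  T[1,1] 'b' = {S,T1}  orig:{S}
  T[2,2] 'a' = {A,S,T0}  orig:{A,S}
  T[0,1] 'bb' = ∅
  T[1,2] 'ba' = {B,S}
  T[0,2] 'bba' = {S}

S ∈ T[0,2] ⇒ YES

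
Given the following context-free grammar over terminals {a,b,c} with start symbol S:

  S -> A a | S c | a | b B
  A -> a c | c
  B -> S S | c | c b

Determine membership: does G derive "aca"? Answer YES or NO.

Convert to CNF:
  S -> A T0 | S T1 | T2 B | a
  A -> T0 T1 | c
  B -> S S | T1 T2 | c
  T0 -> a
  T1 -> c
  T2 -> b

Fill CYK table bottom-up:
  T[0,0] 'a' = {S,T0}  orig:{S}
  T[1,1] 'c' = {A,B,T1}  orig:{A,B}
  T[2,2] 'a' = {S,T0}  orig:{S}
  T[0,1] 'ac' = {A,S}
  T[1,2] 'ca' = {S}
  T[0,2] 'aca' = {B,S}

S ∈ T[0,2] ⇒ YES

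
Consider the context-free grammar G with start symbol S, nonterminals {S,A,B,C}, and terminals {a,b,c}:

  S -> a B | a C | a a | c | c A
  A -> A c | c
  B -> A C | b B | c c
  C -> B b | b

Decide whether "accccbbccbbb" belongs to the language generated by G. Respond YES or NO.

Convert to CNF:
  S -> T0 A | T2 B | T2 C | T2 T2 | c
  A -> A T0 | c
  B -> A C | T0 T0 | T1 B
  C -> B T1 | b
  T0 -> c
  T1 -> b
  T2 -> a

Fill CYK table bottom-up:
  T[0,0] 'a' = {T2}  orig:{}
  T[1,1] 'c' = {A,S,T0}  orig:{A,S}
  T[2,2] 'c' = {A,S,T0}  orig:{A,S}
  T[3,3] 'c' = {A,S,T0}  orig:{A,S}
  T[4,4] 'c' = {A,S,T0}  orig:{A,S}
  T[5,5] 'b' = {C,T1}  orig:{C}
  T[6,6] 'b' = {C,T1}  orig:{C}
  T[7,7] 'c' = {A,S,T0}  orig:{A,S}
  T[8,8] 'c' = {A,S,T0}  orig:{A,S}
  T[9,9] 'b' = {C,T1}  orig:{C}
  T[10,10] 'b' = {C,T1}  orig:{C}
  T[11,11] 'b' = {C,T1}  orig:{C}
  T[0,1] 'ac' = ∅
  T[1,2] 'cc' = {A,B,S}
  T[2,3] 'cc' = {A,B,S}
  T[3,4] 'cc' = {A,B,S}
  T[4,5] 'cb' = {B}
  T[5,6] 'bb' = ∅
  T[6,7] 'bc' = ∅
  T[7,8] 'cc' = {A,B,S}
  T[8,9] 'cb' = {B}
  T[9,10] 'bb' = ∅
  T[10,11] 'bb' = ∅
  T[0,2] 'acc' = {S}
  T[1,3] 'ccc' = {A,S}
  T[2,4] 'ccc' = {A,S}
  T[3,5] 'ccb' = {B,C}
  T[4,6] 'cbb' = {C}
  T[5,7] 'bbc' = ∅
  T[6,8] 'bcc' = {B}
  T[7,9] 'ccb' = {B,C}
  T[8,10] 'cbb' = {C}
  T[9,11] 'bbb' = ∅
  T[0,3] 'accc' = ∅
  T[1,4] 'cccc' = {A,S}
  T[2,5] 'cccb' = {B}
  T[3,6] 'ccbb' = {B,C}
  T[4,7] 'cbbc' = ∅
  T[5,8] 'bbcc' = {B}
  T[6,9] 'bccb' = {B,C}
  T[7,10] 'ccbb' = {B,C}
  T[8,11] 'cbbb' = ∅
  T[0,4] 'acccc' = ∅
  T[1,5] 'ccccb' = {B}
  T[2,6] 'cccbb' = {B,C}
  T[3,7] 'ccbbc' = ∅
  T[4,8] 'cbbcc' = ∅
  T[5,9] 'bbccb' = {B,C}
  T[6,10] 'bccbb' = {B,C}
  T[7,11] 'ccbbb' = {C}
  T[0,5] 'accccb' = {S}
  T[1,6] 'ccccbb' = {B,C}
  T[2,7] 'cccbbc' = ∅
  T[3,8] 'ccbbcc' = ∅
  T[4,9] 'cbbccb' = {B}
  T[5,10] 'bbccbb' = {B,C}
  T[6,11] 'bccbbb' = {C}
  T[0,6] 'accccbb' = {S}
  T[1,7] 'ccccbbc' = ∅
  T[2,8] 'cccbbcc' = ∅
  T[3,9] 'ccbbccb' = {B}
  T[4,10] 'cbbccbb' = {B,C}
  T[5,11] 'bbccbbb' = {C}
  T[0,7] 'accccbbc' = ∅
  T[1,8] 'ccccbbcc' = ∅
  T[2,9] 'cccbbccb' = {B}
  T[3,10] 'ccbbccbb' = {B,C}
  T[4,11] 'cbbccbbb' = {B,C}
  T[0,8] 'accccbbcc' = ∅
  T[1,9] 'ccccbbccb' = {B}
  T[2,10] 'cccbbccbb' = {B,C}
  T[3,11] 'ccbbccbbb' = {B,C}
  T[0,9] 'accccbbccb' = {S}
  T[1,10] 'ccccbbccbb' = {B,C}
  T[2,11] 'cccbbccbbb' = {B,C}
  T[0,10] 'accccbbccbb' = {S}
  T[1,11] 'ccccbbccbbb' = {B,C}
  T[0,11] 'accccbbccbbb' = {S}

S ∈ T[0,11] ⇒ YES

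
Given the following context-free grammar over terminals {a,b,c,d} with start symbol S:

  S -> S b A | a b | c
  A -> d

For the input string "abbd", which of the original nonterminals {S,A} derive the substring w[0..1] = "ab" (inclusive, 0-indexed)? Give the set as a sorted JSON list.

Convert to CNF:
  S -> S X2 | T1 T0 | c
  A -> d
  T0 -> b
  T1 -> a
  X2 -> T0 A

CYK table (by increasing span) — only the sub-triangle for w[0..1]:
  T[0,0] 'a' = {T1}  orig:{}
  T[1,1] 'b' = {T0}  orig:{}
  T[0,1] 'ab' = {S}

Original NTs in T[0,1] deriving "ab": ["S"]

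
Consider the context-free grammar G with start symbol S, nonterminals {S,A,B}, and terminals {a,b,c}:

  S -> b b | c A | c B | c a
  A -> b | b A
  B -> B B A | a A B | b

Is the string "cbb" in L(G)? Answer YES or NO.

Convert to CNF:
  S -> T0 T0 | T2 A | T2 B | T2 T1
  A -> T0 A | b
  B -> B X3 | T1 X4 | b
  T0 -> b
  T1 -> a
  T2 -> c
  X3 -> B A
  X4 -> A B

Fill CYK table bottom-up:
  cell(0,0) c: {T2}  orig:{}
  cell(1,1) b: {A,B,T0}  orig:{A,B}
  cell(2,2) b: {A,B,T0}  orig:{A,B}
  cell(0,1) cb: {S}
  cell(1,2) bb: {A,S,X3,X4}  orig:{A,S}
  cell(0,2) cbb: {S}

S ∈ T[0,2] ⇒ YES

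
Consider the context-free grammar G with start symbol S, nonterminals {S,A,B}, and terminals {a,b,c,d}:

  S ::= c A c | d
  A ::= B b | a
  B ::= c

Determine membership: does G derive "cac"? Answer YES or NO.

CNF form of G:
  S -> T1 X2 | d
  A -> B T0 | a
  B -> c
  T0 -> b
  T1 -> c
  X2 -> A T1

CYK fill:
  cell(0,0) c: {B,T1}  orig:{B}
  cell(1,1) a: {A}
  cell(2,2) c: {B,T1}  orig:{B}
  cell(0,1) ca: ∅
  cell(1,2) ac: {X2}  orig:{}
  cell(0,2) cac: {S}

S ∈ T[0,2] ⇒ YES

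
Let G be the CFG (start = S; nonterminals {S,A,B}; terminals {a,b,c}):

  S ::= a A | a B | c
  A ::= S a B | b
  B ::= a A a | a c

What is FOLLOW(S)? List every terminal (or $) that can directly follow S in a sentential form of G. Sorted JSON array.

FIRST sets, iterate to fixpoint:
round 1:
  A via A→b: +{b}
  B via B→a A a: +{a}
  S via S→a A: +{a}
  S via S→c: +{c}
  FIRST[S]={a,c}  FIRST[A]={b}  FIRST[B]={a}
round 2:
  A via A→S a B: +{a,c}
  FIRST[S]={a,c}  FIRST[A]={a,b,c}  FIRST[B]={a}
round 3: done
  FIRST[S]={a,c}  FIRST[A]={a,b,c}  FIRST[B]={a}

Compute FOLLOW by fixpoint:
FOLLOW(S) := {$}
pass 1:
  A→S a B: FOLLOW(S) ⊇ FIRST(a) = {a}; new: +{a}
  B→a A a: FOLLOW(A) ⊇ FIRST(a) = {a}; new: +{a}
  S→a A: FOLLOW(A) ⊇ FOLLOW(S) ⊇ {$,a}; new: +{$}
  S→a B: FOLLOW(B) ⊇ FOLLOW(S) ⊇ {$,a}; new: +{$,a}
  FOLLOW[S]={$,a}  FOLLOW[A]={$,a}  FOLLOW[B]={$,a}
pass 2: — fixpoint
  FOLLOW[S]={$,a}  FOLLOW[A]={$,a}  FOLLOW[B]={$,a}

FOLLOW(S) = ["$", "a"]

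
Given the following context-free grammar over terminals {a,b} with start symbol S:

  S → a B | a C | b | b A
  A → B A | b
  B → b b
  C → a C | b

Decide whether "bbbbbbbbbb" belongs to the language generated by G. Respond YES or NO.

CNF form of G:
  S -> T0 A | T1 B | T1 C | b
  A -> B A | b
  B -> T0 T0
  C -> T1 C | b
  T0 -> b
  T1 -> a

CYK table (by increasing span):
  cell(0,0) b: {A,C,S,T0}  orig:{A,C,S}
  cell(1,1) b: {A,C,S,T0}  orig:{A,C,S}
  cell(2,2) b: {A,C,S,T0}  orig:{A,C,S}
  cell(3,3) b: {A,C,S,T0}  orig:{A,C,S}
  cell(4,4) b: {A,C,S,T0}  orig:{A,C,S}
  cell(5,5) b: {A,C,S,T0}  orig:{A,C,S}
  cell(6,6) b: {A,C,S,T0}  orig:{A,C,S}
  cell(7,7) b: {A,C,S,T0}  orig:{A,C,S}
  cell(8,8) b: {A,C,S,T0}  orig:{A,C,S}
  cell(9,9) b: {A,C,S,T0}  orig:{A,C,S}
  cell(0,1) bb: {B,S}
  cell(1,2) bb: {B,S}
  cell(2,3) bb: {B,S}
  cell(3,4) bb: {B,S}
  cell(4,5) bb: {B,S}
  cell(5,6) bb: {B,S}
  cell(6,7) bb: {B,S}
  cell(7,8) bb: {B,S}
  cell(8,9) bb: {B,S}
  cell(0,2) bbb: {A}
  cell(1,3) bbb: {A}
  cell(2,4) bbb: {A}
  cell(3,5) bbb: {A}
  cell(4,6) bbb: {A}
  cell(5,7) bbb: {A}
  cell(6,8) bbb: {A}
  cell(7,9) bbb: {A}
  cell(0,3) bbbb: {S}
  cell(1,4) bbbb: {S}
  cell(2,5) bbbb: {S}
  cell(3,6) bbbb: {S}
  cell(4,7) bbbb: {S}
  cell(5,8) bbbb: {S}
  cell(6,9) bbbb: {S}
  cell(0,4) bbbbb: {A}
  cell(1,5) bbbbb: {A}
  cell(2,6) bbbbb: {A}
  cell(3,7) bbbbb: {A}
  cell(4,8) bbbbb: {A}
  cell(5,9) bbbbb: {A}
  cell(0,5) bbbbbb: {S}
  cell(1,6) bbbbbb: {S}
  cell(2,7) bbbbbb: {S}
  cell(3,8) bbbbbb: {S}
  cell(4,9) bbbbbb: {S}
  cell(0,6) bbbbbbb: {A}
  cell(1,7) bbbbbbb: {A}
  cell(2,8) bbbbbbb: {A}
  cell(3,9) bbbbbbb: {A}
  cell(0,7) bbbbbbbb: {S}
  cell(1,8) bbbbbbbb: {S}
  cell(2,9) bbbbbbbb: {S}
  cell(0,8) bbbbbbbbb: {A}
  cell(1,9) bbbbbbbbb: {A}
  cell(0,9) bbbbbbbbbb: {S}

S ∈ T[0,9] ⇒ YES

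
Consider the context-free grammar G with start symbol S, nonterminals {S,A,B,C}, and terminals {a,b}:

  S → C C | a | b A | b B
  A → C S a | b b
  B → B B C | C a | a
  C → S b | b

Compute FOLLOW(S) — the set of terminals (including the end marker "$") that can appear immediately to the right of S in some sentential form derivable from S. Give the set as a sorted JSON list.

Compute FIRST by fixpoint:
iter 1:
  A via A→b b: +{b}
  B via B→a: +{a}
  C via C→b: +{b}
  S via S→C C: +{b}
  S via S→a: +{a}
  FIRST[S]={a,b}  FIRST[A]={b}  FIRST[B]={a}  FIRST[C]={b}
iter 2:
  B via B→C a: +{b}
  C via C→S b: +{a}
  FIRST[S]={a,b}  FIRST[A]={b}  FIRST[B]={a,b}  FIRST[C]={a,b}
iter 3:
  A via A→C S a: +{a}
  FIRST[S]={a,b}  FIRST[A]={a,b}  FIRST[B]={a,b}  FIRST[C]={a,b}
iter 4: — fixpoint
  FIRST[S]={a,b}  FIRST[A]={a,b}  FIRST[B]={a,b}  FIRST[C]={a,b}

Compute FOLLOW by fixpoint:
initialize: $ ∈ FOLLOW(S)
[1]
  A→C S a: FOLLOW(C) ⊇ FIRST(S) = {a,b}; new: +{a,b}
  A→C S a: FOLLOW(S) ⊇ FIRST(a) = {a}; new: +{a}
  B→B B C: FOLLOW(B) ⊇ FIRST(B) = {a,b}; new: +{a,b}
  C→S b: FOLLOW(S) ⊇ FIRST(b) = {b}; new: +{b}
  S→C C: FOLLOW(C) ⊇ FOLLOW(S) ⊇ {$,a,b}; new: +{$}
  S→b A: FOLLOW(A) ⊇ FOLLOW(S) ⊇ {$,a,b}; new: +{$,a,b}
  S→b B: FOLLOW(B) ⊇ FOLLOW(S) ⊇ {$,a,b}; new: +{$}
  FOLLOW(S)={$,a,b}  FOLLOW(A)={$,a,b}  FOLLOW(B)={$,a,b}  FOLLOW(C)={$,a,b}
[2] done
  FOLLOW(S)={$,a,b}  FOLLOW(A)={$,a,b}  FOLLOW(B)={$,a,b}  FOLLOW(C)={$,a,b}

FOLLOW(S) = ["$", "a", "b"]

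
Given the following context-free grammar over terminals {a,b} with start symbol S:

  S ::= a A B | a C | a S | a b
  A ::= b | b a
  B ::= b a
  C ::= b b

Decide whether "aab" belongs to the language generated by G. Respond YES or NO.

Convert to CNF:
  S -> T1 C | T1 S | T1 T0 | T1 X2
  A -> T0 T1 | b
  B -> T0 T1
  C -> T0 T0
  T0 -> b
  T1 -> a
  X2 -> A B

CYK table (by increasing span):
  T[0,0] 'a' = {T1}  orig:{}
  T[1,1] 'a' = {T1}  orig:{}
  T[2,2] 'b' = {A,T0}  orig:{A}
  T[0,1] 'aa' = ∅
  T[1,2] 'ab' = {S}
  T[0,2] 'aab' = {S}

S ∈ T[0,2] ⇒ YES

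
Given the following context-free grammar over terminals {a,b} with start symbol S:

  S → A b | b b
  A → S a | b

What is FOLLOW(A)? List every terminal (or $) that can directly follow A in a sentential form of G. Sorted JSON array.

FIRST iteration:
pass 1:
  A via A→b: +{b}
  S via S→A b: +{b}
  FIRST(S)={b}  FIRST(A)={b}
pass 2: — fixpoint
  FIRST(S)={b}  FIRST(A)={b}

FOLLOW sets:
FOLLOW(S) := {$}
[1]
  A→S a: FOLLOW(S) ⊇ FIRST(a) = {a}; new: +{a}
  S→A b: FOLLOW(A) ⊇ FIRST(b) = {b}; new: +{b}
  S: {$,a}  A: {b}
[2] done
  S: {$,a}  A: {b}

FOLLOW(A) = ["b"]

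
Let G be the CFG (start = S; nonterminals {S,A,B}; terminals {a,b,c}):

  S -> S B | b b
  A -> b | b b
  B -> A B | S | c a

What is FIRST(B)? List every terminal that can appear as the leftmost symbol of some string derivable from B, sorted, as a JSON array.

Compute FIRST by fixpoint:
iter 1:
  A via A→b: +{b}
  B via B→A B: +{b}
  B via B→c a: +{c}
  S via S→b b: +{b}
  FIRST(S)={b}  FIRST(A)={b}  FIRST(B)={b,c}
iter 2: (stable)
  FIRST(S)={b}  FIRST(A)={b}  FIRST(B)={b,c}

FIRST(B) = ["b", "c"]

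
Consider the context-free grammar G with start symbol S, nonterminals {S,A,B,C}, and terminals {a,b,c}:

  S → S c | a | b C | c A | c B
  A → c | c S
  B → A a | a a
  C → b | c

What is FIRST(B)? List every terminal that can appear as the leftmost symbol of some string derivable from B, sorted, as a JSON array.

FIRST iteration:
iter 1:
  A via A→c: +{c}
  B via B→A a: +{c}
  B via B→a a: +{a}
  C via C→b: +{b}
  C via C→c: +{c}
  S via S→a: +{a}
  S via S→b C: +{b}
  S via S→c A: +{c}
  FIRST[S]={a,b,c}  FIRST[A]={c}  FIRST[B]={a,c}  FIRST[C]={b,c}
iter 2: done
  FIRST[S]={a,b,c}  FIRST[A]={c}  FIRST[B]={a,c}  FIRST[C]={b,c}

FIRST(B) = ["a", "c"]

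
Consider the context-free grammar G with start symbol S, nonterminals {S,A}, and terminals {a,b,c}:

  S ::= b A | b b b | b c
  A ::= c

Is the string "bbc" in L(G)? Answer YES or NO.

Convert to CNF:
  S -> T0 A | T0 T1 | T0 X2
  A -> c
  T0 -> b
  T1 -> c
  X2 -> T0 T0

CYK table (by increasing span):
  T[0,0] 'b' = {T0}  orig:{}
  T[1,1] 'b' = {T0}  orig:{}
  T[2,2] 'c' = {A,T1}  orig:{A}
  T[0,1] 'bb' = {X2}  orig:{}
  T[1,2] 'bc' = {S}
  T[0,2] 'bbc' = ∅

S ∉ T[0,2] ⇒ NO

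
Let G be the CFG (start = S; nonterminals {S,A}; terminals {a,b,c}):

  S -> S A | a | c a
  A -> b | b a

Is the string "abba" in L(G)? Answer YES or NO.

CNF form of G:
  S -> S A | T2 T1 | a
  A -> T0 T1 | b
  T0 -> b
  T1 -> a
  T2 -> c

CYK fill:
  cell(0,0) a: {S,T1}  orig:{S}
  cell(1,1) b: {A,T0}  orig:{A}
  cell(2,2) b: {A,T0}  orig:{A}
  cell(3,3) a: {S,T1}  orig:{S}
  cell(0,1) ab: {S}
  cell(1,2) bb: ∅
  cell(2,3) ba: {A}
  cell(0,2) abb: {S}
  cell(1,3) bba: ∅
  cell(0,3) abba: {S}

S ∈ T[0,3] ⇒ YES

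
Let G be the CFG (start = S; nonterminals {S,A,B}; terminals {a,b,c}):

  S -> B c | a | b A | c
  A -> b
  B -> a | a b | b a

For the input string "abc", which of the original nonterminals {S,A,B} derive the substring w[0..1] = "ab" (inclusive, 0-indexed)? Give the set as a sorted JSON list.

CNF form of G:
  S -> B T2 | T1 A | a | c
  A -> b
  B -> T0 T1 | T1 T0 | a
  T0 -> a
  T1 -> b
  T2 -> c

CYK table (by increasing span), restricted to cells inside w[0..1]:
  T[0,0] 'a' = {B,S,T0}  orig:{B,S}
  T[1,1] 'b' = {A,T1}  orig:{A}
  T[0,1] 'ab' = {B}

Original NTs in T[0,1] deriving "ab": ["B"]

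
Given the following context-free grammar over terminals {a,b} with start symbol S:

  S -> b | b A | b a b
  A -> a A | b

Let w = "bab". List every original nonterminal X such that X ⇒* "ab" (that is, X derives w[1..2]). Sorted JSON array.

Convert to CNF:
  S -> T1 A | T1 X2 | b
  A -> T0 A | b
  T0 -> a
  T1 -> b
  X2 -> T0 T1

CYK fill (cells [i..j] with 1 ≤ i ≤ j ≤ 2 only):
  T[1,1] 'a' = {T0}  orig:{}
  T[2,2] 'b' = {A,S,T1}  orig:{A,S}
  T[1,2] 'ab' = {A,X2}  orig:{A}

Original NTs in T[1,2] deriving "ab": ["A"]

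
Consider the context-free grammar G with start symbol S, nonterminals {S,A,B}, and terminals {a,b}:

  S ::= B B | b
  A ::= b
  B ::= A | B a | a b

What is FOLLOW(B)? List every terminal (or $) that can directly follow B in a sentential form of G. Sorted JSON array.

FIRST iteration:
pass 1:
  A via A→b: +{b}
  B via B→A: +{b}
  B via B→a b: +{a}
  S via S→B B: +{a,b}
  FIRST[S]={a,b}  FIRST[A]={b}  FIRST[B]={a,b}
pass 2: — fixpoint
  FIRST[S]={a,b}  FIRST[A]={b}  FIRST[B]={a,b}

Compute FOLLOW by fixpoint:
FOLLOW(S) := {$}
pass 1:
  B→B a: FOLLOW(B) ⊇ FIRST(a) = {a}; new: +{a}
  S→B B: FOLLOW(B) ⊇ FIRST(B) = {a,b}; new: +{b}
  S→B B: FOLLOW(B) ⊇ FOLLOW(S) ⊇ {$}; new: +{$}
  FOLLOW[S]={$}  FOLLOW[A]={}  FOLLOW[B]={$,a,b}
pass 2:
  B→A: FOLLOW(A) ⊇ FOLLOW(B) ⊇ {$,a,b}; new: +{$,a,b}
  FOLLOW[S]={$}  FOLLOW[A]={$,a,b}  FOLLOW[B]={$,a,b}
pass 3: done
  FOLLOW[S]={$}  FOLLOW[A]={$,a,b}  FOLLOW[B]={$,a,b}

FOLLOW(B) = ["$", "a", "b"]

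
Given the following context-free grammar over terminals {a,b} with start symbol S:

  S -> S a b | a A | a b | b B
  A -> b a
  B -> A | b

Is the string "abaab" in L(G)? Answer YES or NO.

Convert to CNF:
  S -> S X2 | T0 B | T1 A | T1 T0
  A -> T0 T1
  B -> T0 T1 | b
  T0 -> b
  T1 -> a
  X2 -> T1 T0

Fill CYK table bottom-up:
  cell(0,0) a: {T1}  orig:{}
  cell(1,1) b: {B,T0}  orig:{B}
  cell(2,2) a: {T1}  orig:{}
  cell(3,3) a: {T1}  orig:{}
  cell(4,4) b: {B,T0}  orig:{B}
  cell(0,1) ab: {S,X2}  orig:{S}
  cell(1,2) ba: {A,B}
  cell(2,3) aa: ∅
  cell(3,4) ab: {S,X2}  orig:{S}
  cell(0,2) aba: {S}
  cell(1,3) baa: ∅
  cell(2,4) aab: ∅
  cell(0,3) abaa: ∅
  cell(1,4) baab: ∅
  cell(0,4) abaab: {S}

S ∈ T[0,4] ⇒ YES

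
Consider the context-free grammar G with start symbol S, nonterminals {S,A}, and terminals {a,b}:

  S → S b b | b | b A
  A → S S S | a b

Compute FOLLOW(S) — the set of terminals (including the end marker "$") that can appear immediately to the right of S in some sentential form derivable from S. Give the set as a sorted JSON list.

FIRST sets, iterate to fixpoint:
iter 1:
  A via A→a b: +{a}
  S via S→b: +{b}
  FIRST[S]={b}  FIRST[A]={a}
iter 2:
  A via A→S S S: +{b}
  FIRST[S]={b}  FIRST[A]={a,b}
iter 3: (stable)
  FIRST[S]={b}  FIRST[A]={a,b}

Compute FOLLOW by fixpoint:
FOLLOW(S) := {$}
round 1:
  A→S S S: FOLLOW(S) ⊇ FIRST(S) = {b}; new: +{b}
  S→b A: FOLLOW(A) ⊇ FOLLOW(S) ⊇ {$,b}; new: +{$,b}
  S: {$,b}  A: {$,b}
round 2: done
  S: {$,b}  A: {$,b}

FOLLOW(S) = ["$", "b"]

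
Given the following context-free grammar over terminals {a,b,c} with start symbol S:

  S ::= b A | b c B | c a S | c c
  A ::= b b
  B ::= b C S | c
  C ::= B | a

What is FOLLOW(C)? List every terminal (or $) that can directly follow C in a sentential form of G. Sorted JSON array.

Compute FIRST by fixpoint:
pass 1:
  A via A→b b: +{b}
  B via B→b C S: +{b}
  B via B→c: +{c}
  C via C→B: +{b,c}
  C via C→a: +{a}
  S via S→b A: +{b}
  S via S→c a S: +{c}
  FIRST(S)={b,c}  FIRST(A)={b}  FIRST(B)={b,c}  FIRST(C)={a,b,c}
pass 2: done
  FIRST(S)={b,c}  FIRST(A)={b}  FIRST(B)={b,c}  FIRST(C)={a,b,c}

FOLLOW iteration:
seed FOLLOW(S) with $
round 1:
  B→b C S: FOLLOW(C) ⊇ FIRST(S) = {b,c}; new: +{b,c}
  C→B: FOLLOW(B) ⊇ FOLLOW(C) ⊇ {b,c}; new: +{b,c}
  S→b A: FOLLOW(A) ⊇ FOLLOW(S) ⊇ {$}; new: +{$}
  S→b c B: FOLLOW(B) ⊇ FOLLOW(S) ⊇ {$}; new: +{$}
  S: {$}  A: {$}  B: {$,b,c}  C: {b,c}
round 2:
  B→b C S: FOLLOW(S) ⊇ FOLLOW(B) ⊇ {$,b,c}; new: +{b,c}
  S→b A: FOLLOW(A) ⊇ FOLLOW(S) ⊇ {$,b,c}; new: +{b,c}
  S: {$,b,c}  A: {$,b,c}  B: {$,b,c}  C: {b,c}
round 3: done
  S: {$,b,c}  A: {$,b,c}  B: {$,b,c}  C: {b,c}

FOLLOW(C) = ["b", "c"]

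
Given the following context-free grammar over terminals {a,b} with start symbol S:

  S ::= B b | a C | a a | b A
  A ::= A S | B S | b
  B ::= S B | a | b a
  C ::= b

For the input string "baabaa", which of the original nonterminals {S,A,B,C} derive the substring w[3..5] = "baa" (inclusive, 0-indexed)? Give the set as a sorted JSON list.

CNF form of G:
  S -> B T0 | T0 A | T1 C | T1 T1
  A -> A S | B S | b
  B -> S B | T0 T1 | a
  C -> b
  T0 -> b
  T1 -> a

CYK fill — only the sub-triangle for w[3..5]:
  [3..3]={A,C,T0}  "b"  orig:{A,C}
  [4..4]={B,T1}  "a"  orig:{B}
  [5..5]={B,T1}  "a"  orig:{B}
  [3..4]={B}  "ba"
  [4..5]={S}  "aa"
  [3..5]={A}  "baa"

Original NTs in T[3,5] deriving "baa": ["A"]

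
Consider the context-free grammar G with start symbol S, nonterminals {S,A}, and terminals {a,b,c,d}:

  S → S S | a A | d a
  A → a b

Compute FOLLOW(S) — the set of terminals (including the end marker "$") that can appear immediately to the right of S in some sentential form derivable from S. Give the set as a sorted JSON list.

FIRST iteration:
round 1:
  A via A→a b: +{a}
  S via S→a A: +{a}
  S via S→d a: +{d}
  S: {a,d}  A: {a}
round 2: (stable)
  S: {a,d}  A: {a}

FOLLOW sets:
FOLLOW(S) := {$}
[1]
  S→S S: FOLLOW(S) ⊇ FIRST(S) = {a,d}; new: +{a,d}
  S→a A: FOLLOW(A) ⊇ FOLLOW(S) ⊇ {$,a,d}; new: +{$,a,d}
  FOLLOW[S]={$,a,d}  FOLLOW[A]={$,a,d}
[2] done
  FOLLOW[S]={$,a,d}  FOLLOW[A]={$,a,d}

FOLLOW(S) = ["$", "a", "d"]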